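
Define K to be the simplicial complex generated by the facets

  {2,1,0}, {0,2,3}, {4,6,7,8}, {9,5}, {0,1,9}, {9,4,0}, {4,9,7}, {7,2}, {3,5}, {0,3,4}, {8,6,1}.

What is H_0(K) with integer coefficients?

Fix the vertex order 0 < 1 < 2 < 3 < 4 < 5 < 6 < 7 < 8 < 9 and write every simplex with vertices in increasing order. Then dim K = 3 and the simplices of K are:

  0-simplices (10): [0], [1], [2], [3], [4], [5], [6], [7], [8], [9]
  1-simplices (22): [0,1], [0,2], [0,3], [0,4], [0,9], [1,2], [1,6], [1,8], [1,9], [2,3], [2,7], [3,4], [3,5], [4,6], [4,7], [4,8], [4,9], [5,9], [6,7], [6,8], [7,8], [7,9]
  2-simplices (11): [0,1,2], [0,1,9], [0,2,3], [0,3,4], [0,4,9], [1,6,8], [4,6,7], [4,6,8], [4,7,8], [4,7,9], [6,7,8]
  3-simplices (1): [4,6,7,8]

so the chain groups are C_0 ≅ Z^10, C_1 ≅ Z^22, C_2 ≅ Z^11, C_3 ≅ Z^1.

∂_1: C_1 → C_0 maps an edge to its endpoints' difference, ∂[p,q] = q − p. For instance
  ∂[0,1] = [1] − [0].
The resulting 10×22 matrix has rank 9, and its Smith normal form has invariant factors (1,1,1,1,1,1,1,1,1).

∂_2: C_2 → C_1 acts by ∂[p,q,r] = [q,r] − [p,r] + [p,q]. For instance
  ∂[0,1,2] = [1,2] − [0,2] + [0,1],
  ∂[4,6,7] = [6,7] − [4,7] + [4,6].
The resulting 22×11 matrix has rank 10, and its Smith normal form has invariant factors (1,1,1,1,1,1,1,1,1,1).

Boundary ∂_3: C_3 → C_2 sends each 3-simplex σ to the alternating sum Σ_i (−1)^i (σ with its i-th vertex removed). For instance
  ∂[4,6,7,8] = [6,7,8] − [4,7,8] + [4,6,8] − [4,6,7].
This gives a 11×1 integer matrix of rank 1; reducing to Smith normal form yields diagonal entries (1).

Computing H_k = (kernel of ∂_k) / (image of ∂_{k+1}):

  H_0: rank C_0 − rank ∂_1 = 10 − 9 = 1, and the invariant factors of ∂_1 are all 1, so H_0 ≅ Z.

H_0 ≅ Z.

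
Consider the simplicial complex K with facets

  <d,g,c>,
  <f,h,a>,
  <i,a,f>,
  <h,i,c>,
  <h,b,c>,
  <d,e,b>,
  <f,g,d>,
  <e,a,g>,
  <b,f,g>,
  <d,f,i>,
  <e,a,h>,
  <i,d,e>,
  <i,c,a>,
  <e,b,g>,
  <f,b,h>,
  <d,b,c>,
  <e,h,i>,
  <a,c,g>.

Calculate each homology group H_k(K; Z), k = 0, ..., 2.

K has 9 vertices, 27 edges, 18 triangles.
rank ∂_0 = 0, rank ∂_1 = 8 ⇒ b_0 = 9 − 0 − 8 = 1; all invariant factors of ∂_1 are 1 so no torsion. So H_0 = Z.
rank ∂_1 = 8, rank ∂_2 = 18 ⇒ b_1 = 27 − 8 − 18 = 1; ∂_2 has invariant factor(s) [2] giving torsion. So H_1 = Z ⊕ Z/2.
rank ∂_2 = 18, rank ∂_3 = 0 ⇒ b_2 = 18 − 18 − 0 = 0. So H_2 = 0.

H_0 ≅ Z,  H_1 ≅ Z ⊕ Z/2,  H_2 = 0.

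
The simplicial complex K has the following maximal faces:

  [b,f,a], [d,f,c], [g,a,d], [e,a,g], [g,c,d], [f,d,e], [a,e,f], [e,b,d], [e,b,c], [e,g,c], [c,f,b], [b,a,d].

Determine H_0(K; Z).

H_0 = Z.

Take the total order a < b < c < d < e < f < g on the vertex set. Then K (dimension 2) consists of the simplices:

  0-simplices (7): a, b, c, d, e, f, g
  1-simplices (18): ab, ad, ae, af, ag, bc, bd, be, bf, cd, ce, cf, cg, de, df, dg, ef, eg
  2-simplices (12): abd, abf, adg, aef, aeg, bce, bcf, bde, cdf, cdg, ceg, def

Hence C_0 ≅ Z^7, C_1 ≅ Z^18, C_2 ≅ Z^12.

The boundary map ∂_1: C_1 → C_0 maps an edge to its endpoints' difference, ∂[p,q] = q − p.
As a 7×18 matrix over Z this has rank 6, with invariant factors (1,1,1,1,1,1).

The boundary map ∂_2: C_2 → C_1 maps a triangle to the signed sum of its edges. For instance
  ∂aef = ef − af + ae,
  ∂adg = dg − ag + ad.
This gives a 18×12 integer matrix of rank 12; reducing to Smith normal form yields diagonal entries (1,1,1,1,1,1,1,1,1,1,1,2).

Now H_k = ker ∂_k / im ∂_{k+1}, so:

  H_0: rank C_0 − rank ∂_1 = 7 − 6 = 1, and the invariant factors of ∂_1 are all 1, so H_0 = Z.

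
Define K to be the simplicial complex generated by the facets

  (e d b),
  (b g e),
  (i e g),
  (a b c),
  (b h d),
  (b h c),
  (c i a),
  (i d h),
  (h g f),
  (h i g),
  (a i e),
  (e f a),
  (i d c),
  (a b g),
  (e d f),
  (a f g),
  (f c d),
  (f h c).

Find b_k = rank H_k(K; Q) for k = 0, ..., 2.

b_0 = 1, b_1 = 1, b_2 = 0.

Take the total order a < b < c < d < e < f < g < h < i on the vertex set. Then K (dimension 2) consists of the simplices:

  0-simplices (9): a, b, c, d, e, f, g, h, i
  1-simplices (27): ab, ac, ae, af, ag, ai, bc, bd, be, bg, bh, cd, cf, ch, ci, de, df, dh, di, ef, eg, ei, fg, fh, gh, gi, hi
  2-simplices (18): abc, abg, aci, aef, aei, afg, bch, bde, bdh, beg, cdf, cdi, cfh, def, dhi, egi, fgh, ghi

Hence C_0 ≅ Z^9, C_1 ≅ Z^27, C_2 ≅ Z^18.

∂_1: C_1 → C_0 is given by ∂[p,q] = [q] − [p].
The resulting 9×27 matrix has rank 8, and its Smith normal form has invariant factors (1,1,1,1,1,1,1,1).

The boundary map ∂_2: C_2 → C_1 acts by ∂[p,q,r] = [q,r] − [p,r] + [p,q]. For instance
  ∂beg = eg − bg + be,
  ∂aei = ei − ai + ae.
The 27×18 boundary matrix has rank 18 and Smith normal form diag(1,1,1,1,1,1,1,1,1,1,1,1,1,1,1,1,1,2).

Now H_k = ker ∂_k / im ∂_{k+1}, so:

  H_0: rank C_0 − rank ∂_1 = 9 − 8 = 1, and the invariant factors of ∂_1 are all 1, so H_0 ≅ Z.
  H_1: rank ker ∂_1 − rank ∂_2 = (27 − 8) − 18 = 1, and ∂_2 has invariant factor 2 > 1, so H_1 ≅ Z ⊕ Z/2Z.
  H_2: rank ker ∂_2 − rank ∂_3 = (18 − 18) − 0 = 0, and there is no ∂_3, so H_2 ≅ 0.

Hence the Betti numbers are b_0 = 1, b_1 = 1, b_2 = 0.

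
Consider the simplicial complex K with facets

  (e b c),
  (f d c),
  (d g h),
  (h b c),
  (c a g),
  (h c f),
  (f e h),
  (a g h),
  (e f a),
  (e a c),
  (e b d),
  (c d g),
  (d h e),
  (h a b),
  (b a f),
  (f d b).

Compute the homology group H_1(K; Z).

Order the vertices as a < b < c < d < e < f < g < h. Listing each simplex with vertices in this order, K has dimension 2 with simplices:

  0-simplices (8): a, b, c, d, e, f, g, h
  1-simplices (24): ab, ac, ae, af, ag, ah, bc, bd, be, bf, bh, cd, ce, cf, cg, ch, de, df, dg, dh, ef, eh, fh, gh
  2-simplices (16): abf, abh, ace, acg, aef, agh, bce, bch, bde, bdf, cdf, cdg, cfh, deh, dgh, efh

giving chain groups C_0 ≅ Z^8, C_1 ≅ Z^24, C_2 ≅ Z^16.

Boundary ∂_1: C_1 → C_0 is given by ∂[p,q] = [q] − [p]. For instance
  ∂be = e − b.
The resulting 8×24 matrix has rank 7, and its Smith normal form has invariant factors (1,1,1,1,1,1,1).

Boundary ∂_2: C_2 → C_1 sends each 2-simplex [p,q,r] to [q,r] − [p,r] + [p,q]. For instance
  ∂abf = bf − af + ab,
  ∂efh = fh − eh + ef.
The 24×16 boundary matrix has rank 15 and Smith normal form diag(1,1,1,1,1,1,1,1,1,1,1,1,1,1,1).

Now H_k = ker ∂_k / im ∂_{k+1}, so:

  H_1: rank ker ∂_1 − rank ∂_2 = (24 − 7) − 15 = 2, and the invariant factors of ∂_2 are all 1, so H_1 ≅ Z^2.

(K is a triangulation of the torus T^2.)

H_1 ≅ Z^2.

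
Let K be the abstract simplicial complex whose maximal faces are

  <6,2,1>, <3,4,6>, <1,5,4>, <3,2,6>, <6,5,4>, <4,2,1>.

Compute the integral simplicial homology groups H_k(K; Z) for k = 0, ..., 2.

We work with the vertex ordering 1 < 2 < 3 < 4 < 5 < 6. The simplices of K, each written with vertices in increasing order, are:

  0-simplices (6): [1], [2], [3], [4], [5], [6]
  1-simplices (12): [1,2], [1,4], [1,5], [1,6], [2,3], [2,4], [2,6], [3,4], [3,6], [4,5], [4,6], [5,6]
  2-simplices (6): [1,2,4], [1,2,6], [1,4,5], [2,3,6], [3,4,6], [4,5,6]

giving chain groups C_0 ≅ Z^6, C_1 ≅ Z^12, C_2 ≅ Z^6.

The boundary map ∂_1: C_1 → C_0 sends each edge [p,q] (with p < q) to q − p. For instance
  ∂[2,6] = [6] − [2].
As a 6×12 matrix over Z this has rank 5, with invariant factors (1,1,1,1,1).

∂_2: C_2 → C_1 sends each 2-simplex [p,q,r] to [q,r] − [p,r] + [p,q]. For instance
  ∂[1,2,4] = [2,4] − [1,4] + [1,2],
  ∂[4,5,6] = [5,6] − [4,6] + [4,5].
This gives a 12×6 integer matrix of rank 6; reducing to Smith normal form yields diagonal entries (1,1,1,1,1,1).

From H_k ≅ ker(∂_k) / im(∂_{k+1}) we obtain:

  H_0: rank C_0 − rank ∂_1 = 6 − 5 = 1, and the invariant factors of ∂_1 are all 1, so H_0 = Z.
  H_1: rank ker ∂_1 − rank ∂_2 = (12 − 5) − 6 = 1, and the invariant factors of ∂_2 are all 1, so H_1 = Z.
  H_2: rank ker ∂_2 − rank ∂_3 = (6 − 6) − 0 = 0, and there is no ∂_3, so H_2 = 0.

As a check, the Euler characteristic is 6 − 12 + 6 = 0, which agrees with 1 − 1 + 0 = 0.
(K is a triangulation of the cylinder S^1 x I.)

H_0 = Z,  H_1 = Z,  H_2 = 0.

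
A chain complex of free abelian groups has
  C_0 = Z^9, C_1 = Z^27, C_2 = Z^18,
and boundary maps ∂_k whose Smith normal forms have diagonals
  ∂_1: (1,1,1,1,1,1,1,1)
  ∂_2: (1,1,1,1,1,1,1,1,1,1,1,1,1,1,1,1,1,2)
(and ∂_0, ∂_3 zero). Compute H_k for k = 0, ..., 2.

H_0: b_0 = 9 − 0 − 8 = 1; torsion from ∂_1 factors > 1: none. So H_0 = Z.
H_1: b_1 = 27 − 8 − 18 = 1; torsion from ∂_2 factors > 1: [2]. So H_1 = Z ⊕ Z_2.
H_2: b_2 = 18 − 18 − 0 = 0; torsion from ∂_3 factors > 1: none. So H_2 = 0.

H_0 = Z,  H_1 = Z ⊕ Z_2,  H_2 = 0.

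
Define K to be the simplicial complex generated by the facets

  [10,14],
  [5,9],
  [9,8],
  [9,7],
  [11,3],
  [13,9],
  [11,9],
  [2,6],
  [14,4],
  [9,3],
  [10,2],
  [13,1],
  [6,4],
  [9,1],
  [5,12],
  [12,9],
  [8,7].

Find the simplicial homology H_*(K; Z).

H_0 = Z^2,  H_1 = Z^5.

Order the vertices as 1 < 2 < 3 < 4 < 5 < 6 < 7 < 8 < 9 < 10 < 11 < 12 < 13 < 14. Listing each simplex with vertices in this order, K has dimension 1 with simplices:

  0-simplices (14): [1], [2], [3], [4], [5], [6], [7], [8], [9], [10], [11], [12], [13], [14]
  1-simplices (17): [1,9], [1,13], [2,6], [2,10], [3,9], [3,11], [4,6], [4,14], [5,9], [5,12], [7,8], [7,9], [8,9], [9,11], [9,12], [9,13], [10,14]

giving chain groups C_0 ≅ Z^14, C_1 ≅ Z^17.

Boundary ∂_1: C_1 → C_0 is given by ∂[p,q] = [q] − [p]. For instance
  ∂[5,9] = [9] − [5].
This gives a 14×17 integer matrix of rank 12; reducing to Smith normal form yields diagonal entries (1,1,1,1,1,1,1,1,1,1,1,1).

Reading off H_k = ker ∂_k / im ∂_{k+1}:

  H_0: rank C_0 − rank ∂_1 = 14 − 12 = 2, and the invariant factors of ∂_1 are all 1, so H_0 ≅ Z^2.
  H_1: rank ker ∂_1 − rank ∂_2 = (17 − 12) − 0 = 5, and there is no ∂_2, so H_1 ≅ Z^5.

(K is a triangulation of the disjoint union of a wedge of 4 circles and the circle S^1.)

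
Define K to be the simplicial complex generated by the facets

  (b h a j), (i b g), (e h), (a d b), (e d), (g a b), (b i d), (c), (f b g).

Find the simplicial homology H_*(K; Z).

We work with the vertex ordering a < b < c < d < e < f < g < h < i < j. The simplices of K, each written with vertices in increasing order, are:

  0-simplices (10): a, b, c, d, e, f, g, h, i, j
  1-simplices (17): ab, ad, ag, ah, aj, bd, bf, bg, bh, bi, bj, de, di, eh, fg, gi, hj
  2-simplices (9): abd, abg, abh, abj, ahj, bdi, bfg, bgi, bhj
  3-simplices (1): abhj

so the chain groups are C_0 ≅ Z^10, C_1 ≅ Z^17, C_2 ≅ Z^9, C_3 ≅ Z^1.

Boundary ∂_1: C_1 → C_0 is given by ∂[p,q] = [q] − [p]. For instance
  ∂bj = j − b.
This gives a 10×17 integer matrix of rank 8; reducing to Smith normal form yields diagonal entries (1,1,1,1,1,1,1,1).

The boundary map ∂_2: C_2 → C_1 sends each 2-simplex [p,q,r] to [q,r] − [p,r] + [p,q]. For instance
  ∂bgi = gi − bi + bg,
  ∂abj = bj − aj + ab.
The resulting 17×9 matrix has rank 8, and its Smith normal form has invariant factors (1,1,1,1,1,1,1,1).

∂_3: C_3 → C_2 sends each 3-simplex σ to the alternating sum Σ_i (−1)^i (σ with its i-th vertex removed). For instance
  ∂abhj = bhj − ahj + abj − abh.
This gives a 9×1 integer matrix of rank 1; reducing to Smith normal form yields diagonal entries (1).

From H_k ≅ ker(∂_k) / im(∂_{k+1}) we obtain:

  H_0: rank C_0 − rank ∂_1 = 10 − 8 = 2, and the invariant factors of ∂_1 are all 1, so H_0 = Z^2.
  H_1: rank ker ∂_1 − rank ∂_2 = (17 − 8) − 8 = 1, and the invariant factors of ∂_2 are all 1, so H_1 = Z.
  H_2: rank ker ∂_2 − rank ∂_3 = (9 − 8) − 1 = 0, and the invariant factors of ∂_3 are all 1, so H_2 = 0.
  H_3: rank ker ∂_3 − rank ∂_4 = (1 − 1) − 0 = 0, and there is no ∂_4, so H_3 = 0.

H_0 = Z^2,  H_1 = Z,  H_2 = 0,  H_3 = 0.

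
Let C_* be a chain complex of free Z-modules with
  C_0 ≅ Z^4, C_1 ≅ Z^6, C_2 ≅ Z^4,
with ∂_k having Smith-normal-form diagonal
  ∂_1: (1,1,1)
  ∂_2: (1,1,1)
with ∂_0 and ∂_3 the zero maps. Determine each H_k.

H_0: b_0 = 4 − 0 − 3 = 1; torsion from ∂_1 factors > 1: none. So H_0 ≅ Z.
H_1: b_1 = 6 − 3 − 3 = 0; torsion from ∂_2 factors > 1: none. So H_1 ≅ 0.
H_2: b_2 = 4 − 3 − 0 = 1; torsion from ∂_3 factors > 1: none. So H_2 ≅ Z.

H_0 ≅ Z,  H_1 = 0,  H_2 ≅ Z.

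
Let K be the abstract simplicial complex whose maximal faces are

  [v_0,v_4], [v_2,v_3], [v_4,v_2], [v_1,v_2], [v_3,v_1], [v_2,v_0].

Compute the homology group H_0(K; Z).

H_0 ≅ Z.

We work with the vertex ordering v_0 < v_1 < v_2 < v_3 < v_4. The simplices of K, each written with vertices in increasing order, are:

  0-simplices (5): [v_0], [v_1], [v_2], [v_3], [v_4]
  1-simplices (6): [v_0,v_2], [v_0,v_4], [v_1,v_2], [v_1,v_3], [v_2,v_3], [v_2,v_4]

giving chain groups C_0 ≅ Z^5, C_1 ≅ Z^6.

The boundary map ∂_1: C_1 → C_0 is given by ∂[p,q] = [q] − [p]. For instance
  ∂[v_1,v_2] = [v_2] − [v_1].
This gives a 5×6 integer matrix of rank 4; reducing to Smith normal form yields diagonal entries (1,1,1,1).

Now H_k = ker ∂_k / im ∂_{k+1}, so:

  H_0: rank C_0 − rank ∂_1 = 5 − 4 = 1, and the invariant factors of ∂_1 are all 1, so H_0 ≅ Z.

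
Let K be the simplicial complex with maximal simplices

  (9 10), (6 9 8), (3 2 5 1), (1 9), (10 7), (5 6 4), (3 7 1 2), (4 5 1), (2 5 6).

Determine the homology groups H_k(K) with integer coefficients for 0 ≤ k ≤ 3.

H_0 = Z,  H_1 = Z^2,  H_2 = 0,  H_3 = 0.

Take the total order 1 < 2 < 3 < 4 < 5 < 6 < 7 < 8 < 9 < 10 on the vertex set. Then K (dimension 3) consists of the simplices:

  0-simplices (10): [1], [2], [3], [4], [5], [6], [7], [8], [9], [10]
  1-simplices (20): [1,2], [1,3], [1,4], [1,5], [1,7], [1,9], [2,3], [2,5], [2,6], [2,7], [3,5], [3,7], [4,5], [4,6], [5,6], [6,8], [6,9], [7,10], [8,9], [9,10]
  2-simplices (11): [1,2,3], [1,2,5], [1,2,7], [1,3,5], [1,3,7], [1,4,5], [2,3,5], [2,3,7], [2,5,6], [4,5,6], [6,8,9]
  3-simplices (2): [1,2,3,5], [1,2,3,7]

Hence C_0 ≅ Z^10, C_1 ≅ Z^20, C_2 ≅ Z^11, C_3 ≅ Z^2.

Boundary ∂_1: C_1 → C_0 maps an edge to its endpoints' difference, ∂[p,q] = q − p. For instance
  ∂[4,6] = [6] − [4].
The resulting 10×20 matrix has rank 9, and its Smith normal form has invariant factors (1,1,1,1,1,1,1,1,1).

∂_2: C_2 → C_1 maps a triangle to the signed sum of its edges. For instance
  ∂[1,2,5] = [2,5] − [1,5] + [1,2],
  ∂[1,4,5] = [4,5] − [1,5] + [1,4].
The resulting 20×11 matrix has rank 9, and its Smith normal form has invariant factors (1,1,1,1,1,1,1,1,1).

The boundary map ∂_3: C_3 → C_2 sends each 3-simplex σ to the alternating sum Σ_i (−1)^i (σ with its i-th vertex removed). For instance
  ∂[1,2,3,7] = [2,3,7] − [1,3,7] + [1,2,7] − [1,2,3],
  ∂[1,2,3,5] = [2,3,5] − [1,3,5] + [1,2,5] − [1,2,3].
This gives a 11×2 integer matrix of rank 2; reducing to Smith normal form yields diagonal entries (1,1).

Computing H_k = (kernel of ∂_k) / (image of ∂_{k+1}):

  H_0: rank C_0 − rank ∂_1 = 10 − 9 = 1, and the invariant factors of ∂_1 are all 1, so H_0 ≅ Z.
  H_1: rank ker ∂_1 − rank ∂_2 = (20 − 9) − 9 = 2, and the invariant factors of ∂_2 are all 1, so H_1 ≅ Z^2.
  H_2: rank ker ∂_2 − rank ∂_3 = (11 − 9) − 2 = 0, and the invariant factors of ∂_3 are all 1, so H_2 ≅ 0.
  H_3: rank ker ∂_3 − rank ∂_4 = (2 − 2) − 0 = 0, and there is no ∂_4, so H_3 ≅ 0.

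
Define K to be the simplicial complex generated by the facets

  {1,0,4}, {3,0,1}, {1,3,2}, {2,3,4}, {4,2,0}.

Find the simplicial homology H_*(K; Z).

Fix the vertex order 0 < 1 < 2 < 3 < 4 and write every simplex with vertices in increasing order. Then dim K = 2 and the simplices of K are:

  0-simplices (5): [0], [1], [2], [3], [4]
  1-simplices (10): [0,1], [0,2], [0,3], [0,4], [1,2], [1,3], [1,4], [2,3], [2,4], [3,4]
  2-simplices (5): [0,1,3], [0,1,4], [0,2,4], [1,2,3], [2,3,4]

Hence C_0 ≅ Z^5, C_1 ≅ Z^10, C_2 ≅ Z^5.

The boundary map ∂_1: C_1 → C_0 sends each edge [p,q] (with p < q) to q − p. For instance
  ∂[1,2] = [2] − [1].
The resulting 5×10 matrix has rank 4, and its Smith normal form has invariant factors (1,1,1,1).

The boundary map ∂_2: C_2 → C_1 sends each 2-simplex [p,q,r] to [q,r] − [p,r] + [p,q]. For instance
  ∂[0,1,4] = [1,4] − [0,4] + [0,1],
  ∂[0,2,4] = [2,4] − [0,4] + [0,2].
This gives a 10×5 integer matrix of rank 5; reducing to Smith normal form yields diagonal entries (1,1,1,1,1).

Computing H_k = (kernel of ∂_k) / (image of ∂_{k+1}):

  H_0: rank C_0 − rank ∂_1 = 5 − 4 = 1, and the invariant factors of ∂_1 are all 1, so H_0 = Z.
  H_1: rank ker ∂_1 − rank ∂_2 = (10 − 4) − 5 = 1, and the invariant factors of ∂_2 are all 1, so H_1 = Z.
  H_2: rank ker ∂_2 − rank ∂_3 = (5 − 5) − 0 = 0, and there is no ∂_3, so H_2 = 0.

H_0 = Z,  H_1 = Z,  H_2 = 0.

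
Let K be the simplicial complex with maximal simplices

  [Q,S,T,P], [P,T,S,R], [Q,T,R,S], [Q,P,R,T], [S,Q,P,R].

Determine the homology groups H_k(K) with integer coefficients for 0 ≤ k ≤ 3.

Fix the vertex order P < Q < R < S < T and write every simplex with vertices in increasing order. Then dim K = 3 and the simplices of K are:

  0-simplices (5): P, Q, R, S, T
  1-simplices (10): PQ, PR, PS, PT, QR, QS, QT, RS, RT, ST
  2-simplices (10): PQR, PQS, PQT, PRS, PRT, PST, QRS, QRT, QST, RST
  3-simplices (5): PQRS, PQRT, PQST, PRST, QRST

Hence C_0 ≅ Z^5, C_1 ≅ Z^10, C_2 ≅ Z^10, C_3 ≅ Z^5.

Boundary ∂_1: C_1 → C_0 maps an edge to its endpoints' difference, ∂[p,q] = q − p. For instance
  ∂QS = S − Q.
The resulting 5×10 matrix has rank 4, and its Smith normal form has invariant factors (1,1,1,1).

The boundary map ∂_2: C_2 → C_1 acts by ∂[p,q,r] = [q,r] − [p,r] + [p,q]. For instance
  ∂QST = ST − QT + QS,
  ∂RST = ST − RT + RS.
As a 10×10 matrix over Z this has rank 6, with invariant factors (1,1,1,1,1,1).

∂_3: C_3 → C_2 sends each 3-simplex σ to the alternating sum Σ_i (−1)^i (σ with its i-th vertex removed). For instance
  ∂PQRS = QRS − PRS + PQS − PQR,
  ∂QRST = RST − QST + QRT − QRS.
As a 10×5 matrix over Z this has rank 4, with invariant factors (1,1,1,1).

From H_k ≅ ker(∂_k) / im(∂_{k+1}) we obtain:

  H_0: rank C_0 − rank ∂_1 = 5 − 4 = 1, and the invariant factors of ∂_1 are all 1, so H_0 = Z.
  H_1: rank ker ∂_1 − rank ∂_2 = (10 − 4) − 6 = 0, and the invariant factors of ∂_2 are all 1, so H_1 = 0.
  H_2: rank ker ∂_2 − rank ∂_3 = (10 − 6) − 4 = 0, and the invariant factors of ∂_3 are all 1, so H_2 = 0.
  H_3: rank ker ∂_3 − rank ∂_4 = (5 − 4) − 0 = 1, and there is no ∂_4, so H_3 = Z.

As a check, the Euler characteristic is 5 − 10 + 10 − 5 = 0, which agrees with 1 − 0 + 0 − 1 = 0.

H_0 ≅ Z,  H_1 = 0,  H_2 = 0,  H_3 ≅ Z.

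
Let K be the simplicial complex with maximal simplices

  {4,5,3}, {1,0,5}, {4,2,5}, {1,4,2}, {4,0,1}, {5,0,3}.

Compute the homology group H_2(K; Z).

Fix the vertex order 0 < 1 < 2 < 3 < 4 < 5 and write every simplex with vertices in increasing order. Then dim K = 2 and the simplices of K are:

  0-simplices (6): [0], [1], [2], [3], [4], [5]
  1-simplices (12): [0,1], [0,3], [0,4], [0,5], [1,2], [1,4], [1,5], [2,4], [2,5], [3,4], [3,5], [4,5]
  2-simplices (6): [0,1,4], [0,1,5], [0,3,5], [1,2,4], [2,4,5], [3,4,5]

Hence C_0 ≅ Z^6, C_1 ≅ Z^12, C_2 ≅ Z^6.

Boundary ∂_1: C_1 → C_0 maps an edge to its endpoints' difference, ∂[p,q] = q − p.
The 6×12 boundary matrix has rank 5 and Smith normal form diag(1,1,1,1,1).

The boundary map ∂_2: C_2 → C_1 sends each 2-simplex [p,q,r] to [q,r] − [p,r] + [p,q]. For instance
  ∂[0,1,4] = [1,4] − [0,4] + [0,1],
  ∂[3,4,5] = [4,5] − [3,5] + [3,4].
This gives a 12×6 integer matrix of rank 6; reducing to Smith normal form yields diagonal entries (1,1,1,1,1,1).

Now H_k = ker ∂_k / im ∂_{k+1}, so:

  H_2: rank ker ∂_2 − rank ∂_3 = (6 − 6) − 0 = 0, and there is no ∂_3, so H_2 ≅ 0.

(K is a triangulation of the cylinder S^1 x I.)

H_2 = 0.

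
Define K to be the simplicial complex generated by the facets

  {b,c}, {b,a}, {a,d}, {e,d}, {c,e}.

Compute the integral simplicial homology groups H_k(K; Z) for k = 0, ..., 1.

H_0 ≅ Z,  H_1 ≅ Z.

Order the vertices as a < b < c < d < e. Listing each simplex with vertices in this order, K has dimension 1 with simplices:

  0-simplices (5): a, b, c, d, e
  1-simplices (5): ab, ad, bc, ce, de

so the chain groups are C_0 ≅ Z^5, C_1 ≅ Z^5.

Boundary ∂_1: C_1 → C_0 sends each edge [p,q] (with p < q) to q − p.
The 5×5 boundary matrix has rank 4 and Smith normal form diag(1,1,1,1).

Computing H_k = (kernel of ∂_k) / (image of ∂_{k+1}):

  H_0: rank C_0 − rank ∂_1 = 5 − 4 = 1, and the invariant factors of ∂_1 are all 1, so H_0 = Z.
  H_1: rank ker ∂_1 − rank ∂_2 = (5 − 4) − 0 = 1, and there is no ∂_2, so H_1 = Z.

As a check, the Euler characteristic is 5 − 5 = 0, which agrees with 1 − 1 = 0.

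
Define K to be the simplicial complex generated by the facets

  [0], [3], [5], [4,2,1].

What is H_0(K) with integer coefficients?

H_0 ≅ Z^4.

We work with the vertex ordering 0 < 1 < 2 < 3 < 4 < 5. The simplices of K, each written with vertices in increasing order, are:

  0-simplices (6): [0], [1], [2], [3], [4], [5]
  1-simplices (3): [1,2], [1,4], [2,4]
  2-simplices (1): [1,2,4]

so the chain groups are C_0 ≅ Z^6, C_1 ≅ Z^3, C_2 ≅ Z^1.

Boundary ∂_1: C_1 → C_0 is given by ∂[p,q] = [q] − [p].
As a 6×3 matrix over Z this has rank 2, with invariant factors (1,1).

∂_2: C_2 → C_1 sends each 2-simplex [p,q,r] to [q,r] − [p,r] + [p,q]. For instance
  ∂[1,2,4] = [2,4] − [1,4] + [1,2].
This gives a 3×1 integer matrix of rank 1; reducing to Smith normal form yields diagonal entries (1).

Now H_k = ker ∂_k / im ∂_{k+1}, so:

  H_0: rank C_0 − rank ∂_1 = 6 − 2 = 4, and the invariant factors of ∂_1 are all 1, so H_0 = Z^4.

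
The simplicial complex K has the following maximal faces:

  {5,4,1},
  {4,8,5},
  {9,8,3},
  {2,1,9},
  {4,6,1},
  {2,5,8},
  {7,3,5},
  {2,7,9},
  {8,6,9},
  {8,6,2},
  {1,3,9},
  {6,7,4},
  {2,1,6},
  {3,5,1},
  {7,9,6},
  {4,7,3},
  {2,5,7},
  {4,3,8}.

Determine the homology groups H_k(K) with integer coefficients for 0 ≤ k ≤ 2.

K has 9 vertices, 27 edges, 18 triangles.
rank ∂_0 = 0, rank ∂_1 = 8 ⇒ b_0 = 9 − 0 − 8 = 1; all invariant factors of ∂_1 are 1 so no torsion. So H_0 = Z.
rank ∂_1 = 8, rank ∂_2 = 18 ⇒ b_1 = 27 − 8 − 18 = 1; ∂_2 has invariant factor(s) [2] giving torsion. So H_1 = Z ⊕ Z_2.
rank ∂_2 = 18, rank ∂_3 = 0 ⇒ b_2 = 18 − 18 − 0 = 0. So H_2 = 0.

H_0 ≅ Z,  H_1 ≅ Z ⊕ Z_2,  H_2 = 0.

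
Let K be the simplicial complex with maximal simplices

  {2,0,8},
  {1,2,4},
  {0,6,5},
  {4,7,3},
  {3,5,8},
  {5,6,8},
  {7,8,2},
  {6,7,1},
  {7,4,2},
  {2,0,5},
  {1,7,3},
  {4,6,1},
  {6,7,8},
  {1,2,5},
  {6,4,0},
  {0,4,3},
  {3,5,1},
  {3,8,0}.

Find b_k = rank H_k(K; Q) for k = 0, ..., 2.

We work with the vertex ordering 0 < 1 < 2 < 3 < 4 < 5 < 6 < 7 < 8. The simplices of K, each written with vertices in increasing order, are:

  0-simplices (9): [0], [1], [2], [3], [4], [5], [6], [7], [8]
  1-simplices (27): (27 of them)
  2-simplices (18): [0,2,5], [0,2,8], [0,3,4], [0,3,8], [0,4,6], [0,5,6], [1,2,4], [1,2,5], [1,3,5], [1,3,7], [1,4,6], [1,6,7], [2,4,7], [2,7,8], [3,4,7], [3,5,8], [5,6,8], [6,7,8]

so the chain groups are C_0 ≅ Z^9, C_1 ≅ Z^27, C_2 ≅ Z^18.

The boundary map ∂_1: C_1 → C_0 sends each edge [p,q] (with p < q) to q − p.
This gives a 9×27 integer matrix of rank 8; reducing to Smith normal form yields diagonal entries (1,1,1,1,1,1,1,1).

∂_2: C_2 → C_1 acts by ∂[p,q,r] = [q,r] − [p,r] + [p,q]. For instance
  ∂[1,3,5] = [3,5] − [1,5] + [1,3],
  ∂[5,6,8] = [6,8] − [5,8] + [5,6].
As a 27×18 matrix over Z this has rank 18, with invariant factors (1,1,1,1,1,1,1,1,1,1,1,1,1,1,1,1,1,2).

Computing H_k = (kernel of ∂_k) / (image of ∂_{k+1}):

  H_0: rank C_0 − rank ∂_1 = 9 − 8 = 1, and the invariant factors of ∂_1 are all 1, so H_0 ≅ Z.
  H_1: rank ker ∂_1 − rank ∂_2 = (27 − 8) − 18 = 1, and ∂_2 has invariant factor 2 > 1, so H_1 ≅ Z ⊕ Z/2Z.
  H_2: rank ker ∂_2 − rank ∂_3 = (18 − 18) − 0 = 0, and there is no ∂_3, so H_2 ≅ 0.

Hence the Betti numbers are b_0 = 1, b_1 = 1, b_2 = 0.

b_0 = 1, b_1 = 1, b_2 = 0.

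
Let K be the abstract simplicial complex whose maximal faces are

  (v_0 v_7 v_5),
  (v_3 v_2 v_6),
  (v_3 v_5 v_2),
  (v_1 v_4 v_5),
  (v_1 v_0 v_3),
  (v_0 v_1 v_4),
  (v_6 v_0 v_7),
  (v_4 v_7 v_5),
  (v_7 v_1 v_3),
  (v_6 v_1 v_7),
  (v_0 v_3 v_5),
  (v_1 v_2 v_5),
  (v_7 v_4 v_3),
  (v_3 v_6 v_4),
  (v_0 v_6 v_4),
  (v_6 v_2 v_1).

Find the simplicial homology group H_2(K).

Fix the vertex order v_0 < v_1 < v_2 < v_3 < v_4 < v_5 < v_6 < v_7 and write every simplex with vertices in increasing order. Then dim K = 2 and the simplices of K are:

  0-simplices (8): [v_0], [v_1], [v_2], [v_3], [v_4], [v_5], [v_6], [v_7]
  1-simplices (24): (24 of them)
  2-simplices (16): (16 of them)

Hence C_0 ≅ Z^8, C_1 ≅ Z^24, C_2 ≅ Z^16.

∂_1: C_1 → C_0 maps an edge to its endpoints' difference, ∂[p,q] = q − p. For instance
  ∂[v_4,v_6] = [v_6] − [v_4].
The resulting 8×24 matrix has rank 7, and its Smith normal form has invariant factors (1,1,1,1,1,1,1).

Boundary ∂_2: C_2 → C_1 sends each 2-simplex [p,q,r] to [q,r] − [p,r] + [p,q]. For instance
  ∂[v_0,v_1,v_4] = [v_1,v_4] − [v_0,v_4] + [v_0,v_1],
  ∂[v_2,v_3,v_5] = [v_3,v_5] − [v_2,v_5] + [v_2,v_3].
The 24×16 boundary matrix has rank 15 and Smith normal form diag(1,1,1,1,1,1,1,1,1,1,1,1,1,1,1).

Reading off H_k = ker ∂_k / im ∂_{k+1}:

  H_2: rank ker ∂_2 − rank ∂_3 = (16 − 15) − 0 = 1, and there is no ∂_3, so H_2 ≅ Z.

(K is a triangulation of the torus T^2.)

H_2 = Z.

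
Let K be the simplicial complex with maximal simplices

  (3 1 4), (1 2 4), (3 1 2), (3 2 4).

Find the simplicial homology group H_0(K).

Fix the vertex order 1 < 2 < 3 < 4 and write every simplex with vertices in increasing order. Then dim K = 2 and the simplices of K are:

  0-simplices (4): [1], [2], [3], [4]
  1-simplices (6): [1,2], [1,3], [1,4], [2,3], [2,4], [3,4]
  2-simplices (4): [1,2,3], [1,2,4], [1,3,4], [2,3,4]

giving chain groups C_0 ≅ Z^4, C_1 ≅ Z^6, C_2 ≅ Z^4.

∂_1: C_1 → C_0 maps an edge to its endpoints' difference, ∂[p,q] = q − p. For instance
  ∂[3,4] = [4] − [3].
This gives a 4×6 integer matrix of rank 3; reducing to Smith normal form yields diagonal entries (1,1,1).

∂_2: C_2 → C_1 acts by ∂[p,q,r] = [q,r] − [p,r] + [p,q]. For instance
  ∂[1,2,4] = [2,4] − [1,4] + [1,2],
  ∂[2,3,4] = [3,4] − [2,4] + [2,3].
The resulting 6×4 matrix has rank 3, and its Smith normal form has invariant factors (1,1,1).

From H_k ≅ ker(∂_k) / im(∂_{k+1}) we obtain:

  H_0: rank C_0 − rank ∂_1 = 4 − 3 = 1, and the invariant factors of ∂_1 are all 1, so H_0 ≅ Z.

H_0 = Z.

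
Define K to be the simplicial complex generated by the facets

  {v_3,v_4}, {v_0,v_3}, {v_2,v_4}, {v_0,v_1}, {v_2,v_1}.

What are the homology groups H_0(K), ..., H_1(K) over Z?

H_0 ≅ Z,  H_1 ≅ Z.

We work with the vertex ordering v_0 < v_1 < v_2 < v_3 < v_4. The simplices of K, each written with vertices in increasing order, are:

  0-simplices (5): [v_0], [v_1], [v_2], [v_3], [v_4]
  1-simplices (5): [v_0,v_1], [v_0,v_3], [v_1,v_2], [v_2,v_4], [v_3,v_4]

giving chain groups C_0 ≅ Z^5, C_1 ≅ Z^5.

Boundary ∂_1: C_1 → C_0 is given by ∂[p,q] = [q] − [p].
The resulting 5×5 matrix has rank 4, and its Smith normal form has invariant factors (1,1,1,1).

Reading off H_k = ker ∂_k / im ∂_{k+1}:

  H_0: rank C_0 − rank ∂_1 = 5 − 4 = 1, and the invariant factors of ∂_1 are all 1, so H_0 ≅ Z.
  H_1: rank ker ∂_1 − rank ∂_2 = (5 − 4) − 0 = 1, and there is no ∂_2, so H_1 ≅ Z.

As a check, the Euler characteristic is 5 − 5 = 0, which agrees with 1 − 1 = 0.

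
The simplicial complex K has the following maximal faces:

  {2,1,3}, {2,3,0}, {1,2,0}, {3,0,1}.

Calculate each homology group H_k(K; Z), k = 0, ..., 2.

We work with the vertex ordering 0 < 1 < 2 < 3. The simplices of K, each written with vertices in increasing order, are:

  0-simplices (4): [0], [1], [2], [3]
  1-simplices (6): [0,1], [0,2], [0,3], [1,2], [1,3], [2,3]
  2-simplices (4): [0,1,2], [0,1,3], [0,2,3], [1,2,3]

so the chain groups are C_0 ≅ Z^4, C_1 ≅ Z^6, C_2 ≅ Z^4.

The boundary map ∂_1: C_1 → C_0 maps an edge to its endpoints' difference, ∂[p,q] = q − p.
The resulting 4×6 matrix has rank 3, and its Smith normal form has invariant factors (1,1,1).

∂_2: C_2 → C_1 sends each 2-simplex [p,q,r] to [q,r] − [p,r] + [p,q]. For instance
  ∂[0,2,3] = [2,3] − [0,3] + [0,2],
  ∂[1,2,3] = [2,3] − [1,3] + [1,2].
The 6×4 boundary matrix has rank 3 and Smith normal form diag(1,1,1).

From H_k ≅ ker(∂_k) / im(∂_{k+1}) we obtain:

  H_0: rank C_0 − rank ∂_1 = 4 − 3 = 1, and the invariant factors of ∂_1 are all 1, so H_0 = Z.
  H_1: rank ker ∂_1 − rank ∂_2 = (6 − 3) − 3 = 0, and the invariant factors of ∂_2 are all 1, so H_1 = 0.
  H_2: rank ker ∂_2 − rank ∂_3 = (4 − 3) − 0 = 1, and there is no ∂_3, so H_2 = Z.

(K is a triangulation of the 2-sphere S^2.)

H_0 = Z,  H_1 = 0,  H_2 = Z.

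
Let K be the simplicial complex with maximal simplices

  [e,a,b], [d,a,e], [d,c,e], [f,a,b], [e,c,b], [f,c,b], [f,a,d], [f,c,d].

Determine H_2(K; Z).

H_2 ≅ Z.

Fix the vertex order a < b < c < d < e < f and write every simplex with vertices in increasing order. Then dim K = 2 and the simplices of K are:

  0-simplices (6): a, b, c, d, e, f
  1-simplices (12): ab, ad, ae, af, bc, be, bf, cd, ce, cf, de, df
  2-simplices (8): abe, abf, ade, adf, bce, bcf, cde, cdf

Hence C_0 ≅ Z^6, C_1 ≅ Z^12, C_2 ≅ Z^8.

The boundary map ∂_1: C_1 → C_0 maps an edge to its endpoints' difference, ∂[p,q] = q − p.
The 6×12 boundary matrix has rank 5 and Smith normal form diag(1,1,1,1,1).

∂_2: C_2 → C_1 sends each 2-simplex [p,q,r] to [q,r] − [p,r] + [p,q]. For instance
  ∂abf = bf − af + ab,
  ∂ade = de − ae + ad.
The resulting 12×8 matrix has rank 7, and its Smith normal form has invariant factors (1,1,1,1,1,1,1).

Computing H_k = (kernel of ∂_k) / (image of ∂_{k+1}):

  H_2: rank ker ∂_2 − rank ∂_3 = (8 − 7) − 0 = 1, and there is no ∂_3, so H_2 = Z.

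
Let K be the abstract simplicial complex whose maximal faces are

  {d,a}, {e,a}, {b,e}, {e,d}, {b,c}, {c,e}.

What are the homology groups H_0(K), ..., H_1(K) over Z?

Order the vertices as a < b < c < d < e. Listing each simplex with vertices in this order, K has dimension 1 with simplices:

  0-simplices (5): a, b, c, d, e
  1-simplices (6): ad, ae, bc, be, ce, de

Hence C_0 ≅ Z^5, C_1 ≅ Z^6.

∂_1: C_1 → C_0 sends each edge [p,q] (with p < q) to q − p.
This gives a 5×6 integer matrix of rank 4; reducing to Smith normal form yields diagonal entries (1,1,1,1).

Computing H_k = (kernel of ∂_k) / (image of ∂_{k+1}):

  H_0: rank C_0 − rank ∂_1 = 5 − 4 = 1, and the invariant factors of ∂_1 are all 1, so H_0 = Z.
  H_1: rank ker ∂_1 − rank ∂_2 = (6 − 4) − 0 = 2, and there is no ∂_2, so H_1 = Z^2.

(K is a triangulation of a wedge of 2 circles.)

H_0 ≅ Z,  H_1 ≅ Z^2.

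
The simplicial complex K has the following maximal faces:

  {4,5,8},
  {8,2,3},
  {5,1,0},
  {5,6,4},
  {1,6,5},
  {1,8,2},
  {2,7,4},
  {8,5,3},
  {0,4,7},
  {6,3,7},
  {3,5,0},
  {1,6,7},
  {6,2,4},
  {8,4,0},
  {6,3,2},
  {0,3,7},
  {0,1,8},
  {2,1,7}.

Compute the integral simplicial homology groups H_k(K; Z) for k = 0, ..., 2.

K has 9 vertices, 27 edges, 18 triangles.
rank ∂_0 = 0, rank ∂_1 = 8 ⇒ b_0 = 9 − 0 − 8 = 1; all invariant factors of ∂_1 are 1 so no torsion. So H_0 = Z.
rank ∂_1 = 8, rank ∂_2 = 18 ⇒ b_1 = 27 − 8 − 18 = 1; ∂_2 has invariant factor(s) [2] giving torsion. So H_1 = Z ⊕ Z_2.
rank ∂_2 = 18, rank ∂_3 = 0 ⇒ b_2 = 18 − 18 − 0 = 0. So H_2 = 0.

H_0 ≅ Z,  H_1 ≅ Z ⊕ Z_2,  H_2 = 0.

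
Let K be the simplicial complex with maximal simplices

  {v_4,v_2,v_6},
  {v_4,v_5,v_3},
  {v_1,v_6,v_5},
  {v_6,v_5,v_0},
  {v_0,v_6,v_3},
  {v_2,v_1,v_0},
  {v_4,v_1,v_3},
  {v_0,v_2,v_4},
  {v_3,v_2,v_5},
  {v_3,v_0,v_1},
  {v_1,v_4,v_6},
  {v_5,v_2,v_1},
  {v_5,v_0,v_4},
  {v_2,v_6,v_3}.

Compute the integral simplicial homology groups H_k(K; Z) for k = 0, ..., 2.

H_0 ≅ Z,  H_1 ≅ Z^2,  H_2 ≅ Z.

Fix the vertex order v_0 < v_1 < v_2 < v_3 < v_4 < v_5 < v_6 and write every simplex with vertices in increasing order. Then dim K = 2 and the simplices of K are:

  0-simplices (7): [v_0], [v_1], [v_2], [v_3], [v_4], [v_5], [v_6]
  1-simplices (21): (21 of them)
  2-simplices (14): (14 of them)

giving chain groups C_0 ≅ Z^7, C_1 ≅ Z^21, C_2 ≅ Z^14.

Boundary ∂_1: C_1 → C_0 maps an edge to its endpoints' difference, ∂[p,q] = q − p. For instance
  ∂[v_1,v_5] = [v_5] − [v_1].
This gives a 7×21 integer matrix of rank 6; reducing to Smith normal form yields diagonal entries (1,1,1,1,1,1).

∂_2: C_2 → C_1 acts by ∂[p,q,r] = [q,r] − [p,r] + [p,q]. For instance
  ∂[v_3,v_4,v_5] = [v_4,v_5] − [v_3,v_5] + [v_3,v_4],
  ∂[v_0,v_1,v_2] = [v_1,v_2] − [v_0,v_2] + [v_0,v_1].
The resulting 21×14 matrix has rank 13, and its Smith normal form has invariant factors (1,1,1,1,1,1,1,1,1,1,1,1,1).

Reading off H_k = ker ∂_k / im ∂_{k+1}:

  H_0: rank C_0 − rank ∂_1 = 7 − 6 = 1, and the invariant factors of ∂_1 are all 1, so H_0 = Z.
  H_1: rank ker ∂_1 − rank ∂_2 = (21 − 6) − 13 = 2, and the invariant factors of ∂_2 are all 1, so H_1 = Z^2.
  H_2: rank ker ∂_2 − rank ∂_3 = (14 − 13) − 0 = 1, and there is no ∂_3, so H_2 = Z.

As a check, the Euler characteristic is 7 − 21 + 14 = 0, which agrees with 1 − 2 + 1 = 0.
(K is a triangulation of the torus T^2.)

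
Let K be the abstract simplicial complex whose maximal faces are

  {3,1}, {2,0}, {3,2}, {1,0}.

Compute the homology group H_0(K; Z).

Order the vertices as 0 < 1 < 2 < 3. Listing each simplex with vertices in this order, K has dimension 1 with simplices:

  0-simplices (4): [0], [1], [2], [3]
  1-simplices (4): [0,1], [0,2], [1,3], [2,3]

so the chain groups are C_0 ≅ Z^4, C_1 ≅ Z^4.

The boundary map ∂_1: C_1 → C_0 is given by ∂[p,q] = [q] − [p]. For instance
  ∂[0,2] = [2] − [0].
As a 4×4 matrix over Z this has rank 3, with invariant factors (1,1,1).

Computing H_k = (kernel of ∂_k) / (image of ∂_{k+1}):

  H_0: rank C_0 − rank ∂_1 = 4 − 3 = 1, and the invariant factors of ∂_1 are all 1, so H_0 = Z.

H_0 = Z.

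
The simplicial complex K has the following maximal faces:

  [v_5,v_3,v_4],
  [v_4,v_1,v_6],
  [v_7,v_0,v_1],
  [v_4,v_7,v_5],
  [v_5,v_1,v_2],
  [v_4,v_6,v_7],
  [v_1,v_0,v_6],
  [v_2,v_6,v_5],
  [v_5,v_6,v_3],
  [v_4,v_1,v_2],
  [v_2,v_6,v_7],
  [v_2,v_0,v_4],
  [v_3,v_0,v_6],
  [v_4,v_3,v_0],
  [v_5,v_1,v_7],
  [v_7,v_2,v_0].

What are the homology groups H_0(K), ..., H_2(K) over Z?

We work with the vertex ordering v_0 < v_1 < v_2 < v_3 < v_4 < v_5 < v_6 < v_7. The simplices of K, each written with vertices in increasing order, are:

  0-simplices (8): [v_0], [v_1], [v_2], [v_3], [v_4], [v_5], [v_6], [v_7]
  1-simplices (24): (24 of them)
  2-simplices (16): (16 of them)

giving chain groups C_0 ≅ Z^8, C_1 ≅ Z^24, C_2 ≅ Z^16.

The boundary map ∂_1: C_1 → C_0 maps an edge to its endpoints' difference, ∂[p,q] = q − p.
As a 8×24 matrix over Z this has rank 7, with invariant factors (1,1,1,1,1,1,1).

The boundary map ∂_2: C_2 → C_1 maps a triangle to the signed sum of its edges. For instance
  ∂[v_1,v_4,v_6] = [v_4,v_6] − [v_1,v_6] + [v_1,v_4],
  ∂[v_4,v_6,v_7] = [v_6,v_7] − [v_4,v_7] + [v_4,v_6].
The resulting 24×16 matrix has rank 15, and its Smith normal form has invariant factors (1,1,1,1,1,1,1,1,1,1,1,1,1,1,1).

From H_k ≅ ker(∂_k) / im(∂_{k+1}) we obtain:

  H_0: rank C_0 − rank ∂_1 = 8 − 7 = 1, and the invariant factors of ∂_1 are all 1, so H_0 ≅ Z.
  H_1: rank ker ∂_1 − rank ∂_2 = (24 − 7) − 15 = 2, and the invariant factors of ∂_2 are all 1, so H_1 ≅ Z^2.
  H_2: rank ker ∂_2 − rank ∂_3 = (16 − 15) − 0 = 1, and there is no ∂_3, so H_2 ≅ Z.

H_0 = Z,  H_1 = Z^2,  H_2 = Z.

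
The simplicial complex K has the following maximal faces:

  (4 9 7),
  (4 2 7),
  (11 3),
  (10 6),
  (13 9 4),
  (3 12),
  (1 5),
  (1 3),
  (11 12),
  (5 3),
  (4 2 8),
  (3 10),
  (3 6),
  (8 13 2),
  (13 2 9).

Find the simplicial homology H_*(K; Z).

H_0 ≅ Z^2,  H_1 ≅ Z^4,  H_2 = 0.

Take the total order 1 < 2 < 3 < 4 < 5 < 6 < 7 < 8 < 9 < 10 < 11 < 12 < 13 on the vertex set. Then K (dimension 2) consists of the simplices:

  0-simplices (13): [1], [2], [3], [4], [5], [6], [7], [8], [9], [10], [11], [12], [13]
  1-simplices (21): [1,3], [1,5], [2,4], [2,7], [2,8], [2,9], [2,13], [3,5], [3,6], [3,10], [3,11], [3,12], [4,7], [4,8], [4,9], [4,13], [6,10], [7,9], [8,13], [9,13], [11,12]
  2-simplices (6): [2,4,7], [2,4,8], [2,8,13], [2,9,13], [4,7,9], [4,9,13]

so the chain groups are C_0 ≅ Z^13, C_1 ≅ Z^21, C_2 ≅ Z^6.

Boundary ∂_1: C_1 → C_0 maps an edge to its endpoints' difference, ∂[p,q] = q − p.
This gives a 13×21 integer matrix of rank 11; reducing to Smith normal form yields diagonal entries (1,1,1,1,1,1,1,1,1,1,1).

Boundary ∂_2: C_2 → C_1 sends each 2-simplex [p,q,r] to [q,r] − [p,r] + [p,q]. For instance
  ∂[2,9,13] = [9,13] − [2,13] + [2,9],
  ∂[2,4,8] = [4,8] − [2,8] + [2,4].
This gives a 21×6 integer matrix of rank 6; reducing to Smith normal form yields diagonal entries (1,1,1,1,1,1).

Computing H_k = (kernel of ∂_k) / (image of ∂_{k+1}):

  H_0: rank C_0 − rank ∂_1 = 13 − 11 = 2, and the invariant factors of ∂_1 are all 1, so H_0 ≅ Z^2.
  H_1: rank ker ∂_1 − rank ∂_2 = (21 − 11) − 6 = 4, and the invariant factors of ∂_2 are all 1, so H_1 ≅ Z^4.
  H_2: rank ker ∂_2 − rank ∂_3 = (6 − 6) − 0 = 0, and there is no ∂_3, so H_2 ≅ 0.

(K is a triangulation of the disjoint union of a wedge of 3 circles and the cylinder S^1 x I.)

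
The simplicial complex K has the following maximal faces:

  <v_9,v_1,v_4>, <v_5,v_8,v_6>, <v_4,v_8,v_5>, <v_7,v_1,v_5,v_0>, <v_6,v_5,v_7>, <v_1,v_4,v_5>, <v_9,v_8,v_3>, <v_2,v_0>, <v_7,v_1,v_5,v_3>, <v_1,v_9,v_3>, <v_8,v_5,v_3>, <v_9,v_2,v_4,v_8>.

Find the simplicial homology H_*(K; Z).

H_0 ≅ Z,  H_1 ≅ Z,  H_2 ≅ Z,  H_3 = 0.

Fix the vertex order v_0 < v_1 < v_2 < v_3 < v_4 < v_5 < v_6 < v_7 < v_8 < v_9 and write every simplex with vertices in increasing order. Then dim K = 3 and the simplices of K are:

  0-simplices (10): [v_0], [v_1], [v_2], [v_3], [v_4], [v_5], [v_6], [v_7], [v_8], [v_9]
  1-simplices (25): (25 of them)
  2-simplices (19): (19 of them)
  3-simplices (3): [v_0,v_1,v_5,v_7], [v_1,v_3,v_5,v_7], [v_2,v_4,v_8,v_9]

Hence C_0 ≅ Z^10, C_1 ≅ Z^25, C_2 ≅ Z^19, C_3 ≅ Z^3.

Boundary ∂_1: C_1 → C_0 is given by ∂[p,q] = [q] − [p].
This gives a 10×25 integer matrix of rank 9; reducing to Smith normal form yields diagonal entries (1,1,1,1,1,1,1,1,1).

The boundary map ∂_2: C_2 → C_1 maps a triangle to the signed sum of its edges. For instance
  ∂[v_2,v_4,v_9] = [v_4,v_9] − [v_2,v_9] + [v_2,v_4],
  ∂[v_0,v_1,v_7] = [v_1,v_7] − [v_0,v_7] + [v_0,v_1].
This gives a 25×19 integer matrix of rank 15; reducing to Smith normal form yields diagonal entries (1,1,1,1,1,1,1,1,1,1,1,1,1,1,1).

The boundary map ∂_3: C_3 → C_2 sends each 3-simplex σ to the alternating sum Σ_i (−1)^i (σ with its i-th vertex removed). For instance
  ∂[v_1,v_3,v_5,v_7] = [v_3,v_5,v_7] − [v_1,v_5,v_7] + [v_1,v_3,v_7] − [v_1,v_3,v_5],
  ∂[v_0,v_1,v_5,v_7] = [v_1,v_5,v_7] − [v_0,v_5,v_7] + [v_0,v_1,v_7] − [v_0,v_1,v_5].
This gives a 19×3 integer matrix of rank 3; reducing to Smith normal form yields diagonal entries (1,1,1).

Now H_k = ker ∂_k / im ∂_{k+1}, so:

  H_0: rank C_0 − rank ∂_1 = 10 − 9 = 1, and the invariant factors of ∂_1 are all 1, so H_0 = Z.
  H_1: rank ker ∂_1 − rank ∂_2 = (25 − 9) − 15 = 1, and the invariant factors of ∂_2 are all 1, so H_1 = Z.
  H_2: rank ker ∂_2 − rank ∂_3 = (19 − 15) − 3 = 1, and the invariant factors of ∂_3 are all 1, so H_2 = Z.
  H_3: rank ker ∂_3 − rank ∂_4 = (3 − 3) − 0 = 0, and there is no ∂_4, so H_3 = 0.

As a check, the Euler characteristic is 10 − 25 + 19 − 3 = 1, which agrees with 1 − 1 + 1 − 0 = 1.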